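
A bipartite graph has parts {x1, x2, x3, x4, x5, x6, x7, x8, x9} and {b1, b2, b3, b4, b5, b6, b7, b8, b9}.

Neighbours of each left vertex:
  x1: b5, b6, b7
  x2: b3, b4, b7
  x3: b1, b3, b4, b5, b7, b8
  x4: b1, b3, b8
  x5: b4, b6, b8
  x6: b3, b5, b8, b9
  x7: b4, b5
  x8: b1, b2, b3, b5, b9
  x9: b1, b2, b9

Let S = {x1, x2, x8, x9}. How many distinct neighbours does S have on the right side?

The union of neighbours of {x1, x2, x8, x9} is {b1, b2, b3, b4, b5, b6, b7, b9}, which has 8 elements.
Since |N(S)| = 8 ≥ |S| = 4, Hall's condition holds for this subset.

8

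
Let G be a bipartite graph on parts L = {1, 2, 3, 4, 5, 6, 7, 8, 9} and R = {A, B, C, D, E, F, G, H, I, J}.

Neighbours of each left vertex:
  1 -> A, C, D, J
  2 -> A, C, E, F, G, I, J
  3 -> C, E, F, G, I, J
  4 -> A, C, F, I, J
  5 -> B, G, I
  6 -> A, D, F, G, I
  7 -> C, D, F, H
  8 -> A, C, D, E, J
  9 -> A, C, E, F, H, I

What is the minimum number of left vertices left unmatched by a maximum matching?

A valid assignment of size 9: 1→D, 2→F, 3→J, 4→I, 5→B, 6→G, 7→C, 8→E, 9→A.
This saturates every left vertex, so 9 is the maximum.
That matches 9 of the 9, leaving 0 unmatched; no matching can do better.

0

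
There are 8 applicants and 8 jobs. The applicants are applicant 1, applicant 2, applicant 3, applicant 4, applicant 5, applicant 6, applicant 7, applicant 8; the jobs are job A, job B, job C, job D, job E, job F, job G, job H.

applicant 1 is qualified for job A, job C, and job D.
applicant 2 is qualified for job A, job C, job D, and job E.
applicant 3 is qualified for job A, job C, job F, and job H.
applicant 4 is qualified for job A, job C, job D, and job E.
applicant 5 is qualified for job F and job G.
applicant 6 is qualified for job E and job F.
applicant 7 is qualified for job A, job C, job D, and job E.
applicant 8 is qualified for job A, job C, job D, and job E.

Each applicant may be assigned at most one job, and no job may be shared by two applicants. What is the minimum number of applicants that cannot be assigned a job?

For example, pair applicant 1–job C, applicant 2–job E, applicant 3–job H, applicant 4–job D, applicant 5–job G, applicant 6–job F, applicant 7–job A.
The set {applicant 1, applicant 2, applicant 4, applicant 7, applicant 8} has only 4 neighbours ({job A, job C, job D, job E}), so by Hall's theorem at most 7 of the 8 applicants can be matched.
That matches 7 of the 8, leaving 1 unmatched; no matching can do better.

1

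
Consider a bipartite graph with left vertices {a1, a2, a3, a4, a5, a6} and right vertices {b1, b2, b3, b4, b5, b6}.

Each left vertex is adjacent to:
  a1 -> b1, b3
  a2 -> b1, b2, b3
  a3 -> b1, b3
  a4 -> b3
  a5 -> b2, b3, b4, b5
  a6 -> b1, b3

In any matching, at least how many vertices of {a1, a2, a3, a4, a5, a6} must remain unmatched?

A valid assignment of size 4: a1–b1, a2–b2, a3–b3, a5–b4.
The set {a1, a3, a4, a6} has only 2 neighbours ({b1, b3}), so by Hall's theorem at most 4 of the 6 left vertices can be matched.
That matches 4 of the 6, leaving 2 unmatched; no matching can do better.

2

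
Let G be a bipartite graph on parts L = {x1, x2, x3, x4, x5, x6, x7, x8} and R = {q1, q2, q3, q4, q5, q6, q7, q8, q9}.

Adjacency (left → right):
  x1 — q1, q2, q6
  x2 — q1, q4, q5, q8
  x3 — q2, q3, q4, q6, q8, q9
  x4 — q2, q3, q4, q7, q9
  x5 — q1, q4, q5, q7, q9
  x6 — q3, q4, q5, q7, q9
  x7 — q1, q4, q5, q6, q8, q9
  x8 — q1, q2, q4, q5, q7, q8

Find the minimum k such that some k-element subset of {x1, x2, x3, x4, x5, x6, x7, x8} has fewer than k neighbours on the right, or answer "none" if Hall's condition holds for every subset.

A matching saturating every left vertex exists, for instance x1→q2, x2→q5, x3→q8, x4→q3, x5→q7, x6→q9, x7→q6, x8→q4.
By Hall's marriage theorem, this means |N(S)| ≥ |S| for every subset S, so no violating subset exists.

none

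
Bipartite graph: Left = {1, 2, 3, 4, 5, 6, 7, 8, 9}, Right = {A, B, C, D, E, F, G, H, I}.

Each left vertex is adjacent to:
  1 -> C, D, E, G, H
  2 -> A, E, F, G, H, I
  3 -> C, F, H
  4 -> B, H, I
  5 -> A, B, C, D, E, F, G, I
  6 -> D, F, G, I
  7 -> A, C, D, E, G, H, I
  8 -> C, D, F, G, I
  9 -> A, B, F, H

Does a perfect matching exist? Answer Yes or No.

Yes

One maximum matching: 1–E, 2–G, 3–C, 4–H, 5–A, 6–D, 7–I, 8–F, 9–B.
All 9 left vertices are covered.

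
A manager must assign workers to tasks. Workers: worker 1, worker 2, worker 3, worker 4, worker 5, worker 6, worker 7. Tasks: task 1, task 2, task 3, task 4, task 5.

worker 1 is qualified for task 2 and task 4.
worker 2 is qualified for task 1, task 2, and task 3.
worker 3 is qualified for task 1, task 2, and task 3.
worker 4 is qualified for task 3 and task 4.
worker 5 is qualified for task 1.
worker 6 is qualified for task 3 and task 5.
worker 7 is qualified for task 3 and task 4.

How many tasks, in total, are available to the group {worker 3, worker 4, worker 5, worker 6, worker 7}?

5

The union of neighbours of {worker 3, worker 4, worker 5, worker 6, worker 7} is {task 1, task 2, task 3, task 4, task 5}, which has 5 elements.
Since |N(S)| = 5 ≥ |S| = 5, Hall's condition holds for this subset.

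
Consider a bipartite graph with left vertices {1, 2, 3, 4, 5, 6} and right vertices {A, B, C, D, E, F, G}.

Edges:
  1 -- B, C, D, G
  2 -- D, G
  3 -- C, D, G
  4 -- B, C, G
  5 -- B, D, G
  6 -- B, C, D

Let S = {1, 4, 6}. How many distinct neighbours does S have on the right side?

4

The union of neighbours of {1, 4, 6} is {B, C, D, G}, which has 4 elements.
Since |N(S)| = 4 ≥ |S| = 3, Hall's condition holds for this subset.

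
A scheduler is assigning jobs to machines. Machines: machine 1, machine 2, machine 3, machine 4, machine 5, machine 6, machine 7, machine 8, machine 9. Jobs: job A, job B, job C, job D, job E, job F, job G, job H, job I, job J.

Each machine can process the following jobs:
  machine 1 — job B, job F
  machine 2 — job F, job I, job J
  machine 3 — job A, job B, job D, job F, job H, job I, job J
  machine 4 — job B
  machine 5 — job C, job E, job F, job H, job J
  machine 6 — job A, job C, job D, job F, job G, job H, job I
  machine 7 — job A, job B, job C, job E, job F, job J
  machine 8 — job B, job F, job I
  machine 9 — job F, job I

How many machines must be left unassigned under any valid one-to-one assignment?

1

For example, pair machine 1→job F, machine 2→job J, machine 3→job A, machine 4→job B, machine 5→job H, machine 6→job D, machine 7→job C, machine 8→job I.
The set {machine 1, machine 4, machine 8, machine 9} has only 3 neighbours ({job B, job F, job I}), so by Hall's theorem at most 8 of the 9 machines can be matched.
That matches 8 of the 9, leaving 1 unmatched; no matching can do better.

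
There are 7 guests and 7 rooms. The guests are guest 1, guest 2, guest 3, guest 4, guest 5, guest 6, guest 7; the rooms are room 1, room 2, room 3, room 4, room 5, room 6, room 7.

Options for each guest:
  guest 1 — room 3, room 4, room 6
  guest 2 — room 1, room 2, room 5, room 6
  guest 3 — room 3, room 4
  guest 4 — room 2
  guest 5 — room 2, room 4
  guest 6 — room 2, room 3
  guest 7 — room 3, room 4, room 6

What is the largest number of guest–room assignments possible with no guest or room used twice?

5

One maximum matching: guest 1–room 6, guest 2–room 5, guest 3–room 3, guest 4–room 2, guest 5–room 4.
The set {guest 1, guest 3, guest 4, guest 5, guest 6, guest 7} has only 4 neighbours ({room 2, room 3, room 4, room 6}), so by Hall's theorem at most 5 of the 7 guests can be matched.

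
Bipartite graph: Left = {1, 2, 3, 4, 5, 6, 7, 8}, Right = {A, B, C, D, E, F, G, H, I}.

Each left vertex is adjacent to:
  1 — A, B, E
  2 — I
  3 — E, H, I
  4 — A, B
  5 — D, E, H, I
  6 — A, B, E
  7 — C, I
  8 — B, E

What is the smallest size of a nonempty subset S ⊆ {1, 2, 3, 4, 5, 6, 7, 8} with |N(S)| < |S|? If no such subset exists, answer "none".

4

Take S = {1, 4, 6, 8}. Its neighbourhood is {A, B, E}, so |N(S)| = 3 < |S| = 4.
Every subset of size less than 4 has at least as many neighbours as members, so 4 is the minimum.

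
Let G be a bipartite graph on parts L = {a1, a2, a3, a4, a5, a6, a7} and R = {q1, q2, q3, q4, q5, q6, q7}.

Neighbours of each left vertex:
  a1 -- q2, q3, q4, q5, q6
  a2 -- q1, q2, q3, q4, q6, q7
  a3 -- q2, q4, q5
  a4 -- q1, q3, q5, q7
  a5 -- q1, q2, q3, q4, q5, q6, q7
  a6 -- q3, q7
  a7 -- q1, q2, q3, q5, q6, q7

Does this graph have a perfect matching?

One maximum matching: a1-q3, a2-q4, a3-q2, a4-q5, a5-q1, a6-q7, a7-q6.
Every left vertex is matched, so this is a perfect matching.

Yes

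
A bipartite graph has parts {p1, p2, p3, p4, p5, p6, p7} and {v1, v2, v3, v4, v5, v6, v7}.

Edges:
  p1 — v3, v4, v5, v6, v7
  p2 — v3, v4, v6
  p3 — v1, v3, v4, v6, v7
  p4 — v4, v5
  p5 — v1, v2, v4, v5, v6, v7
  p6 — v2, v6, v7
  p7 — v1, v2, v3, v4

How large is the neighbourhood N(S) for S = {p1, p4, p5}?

7

The union of neighbours of {p1, p4, p5} is {v1, v2, v3, v4, v5, v6, v7}, which has 7 elements.
Since |N(S)| = 7 ≥ |S| = 3, Hall's condition holds for this subset.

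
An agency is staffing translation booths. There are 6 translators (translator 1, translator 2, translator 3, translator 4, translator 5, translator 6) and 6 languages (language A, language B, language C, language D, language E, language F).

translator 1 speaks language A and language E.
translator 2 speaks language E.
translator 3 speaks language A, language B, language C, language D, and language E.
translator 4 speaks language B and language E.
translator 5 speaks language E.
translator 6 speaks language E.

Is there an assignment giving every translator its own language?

The set {translator 2, translator 5, translator 6} has only 1 neighbour ({language E}), so by Hall's theorem at most 4 of the 6 translators can be matched.
Hence no matching covers every translator.

No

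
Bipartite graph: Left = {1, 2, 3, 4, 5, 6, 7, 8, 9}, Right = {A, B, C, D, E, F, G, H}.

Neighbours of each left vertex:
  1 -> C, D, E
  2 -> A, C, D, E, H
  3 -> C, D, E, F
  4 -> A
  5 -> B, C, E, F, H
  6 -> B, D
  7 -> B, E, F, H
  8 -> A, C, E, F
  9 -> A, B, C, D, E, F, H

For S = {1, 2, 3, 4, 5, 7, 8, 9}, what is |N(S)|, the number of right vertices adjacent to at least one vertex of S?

The union of neighbours of {1, 2, 3, 4, 5, 7, 8, 9} is {A, B, C, D, E, F, H}, which has 7 elements.
Since |N(S)| = 7 < |S| = 8, Hall's condition fails for this subset.

7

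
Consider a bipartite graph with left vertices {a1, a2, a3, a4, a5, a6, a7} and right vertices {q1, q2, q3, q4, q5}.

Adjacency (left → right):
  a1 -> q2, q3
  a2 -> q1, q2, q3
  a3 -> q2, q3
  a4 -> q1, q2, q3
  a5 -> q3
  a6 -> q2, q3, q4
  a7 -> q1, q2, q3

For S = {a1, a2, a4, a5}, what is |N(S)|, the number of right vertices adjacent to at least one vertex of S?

The union of neighbours of {a1, a2, a4, a5} is {q1, q2, q3}, which has 3 elements.
Since |N(S)| = 3 < |S| = 4, Hall's condition fails for this subset.

3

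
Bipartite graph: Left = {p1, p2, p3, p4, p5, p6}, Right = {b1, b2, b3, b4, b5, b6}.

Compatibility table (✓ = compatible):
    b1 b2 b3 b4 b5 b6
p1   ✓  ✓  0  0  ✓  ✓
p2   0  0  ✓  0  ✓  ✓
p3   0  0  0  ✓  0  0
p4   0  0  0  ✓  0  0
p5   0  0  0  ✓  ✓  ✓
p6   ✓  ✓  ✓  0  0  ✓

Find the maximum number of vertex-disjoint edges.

5

For example, pair p1→b2, p2→b6, p3→b4, p5→b5, p6→b3.
The set {p3, p4} has only 1 neighbour ({b4}), so by Hall's theorem at most 5 of the 6 left vertices can be matched.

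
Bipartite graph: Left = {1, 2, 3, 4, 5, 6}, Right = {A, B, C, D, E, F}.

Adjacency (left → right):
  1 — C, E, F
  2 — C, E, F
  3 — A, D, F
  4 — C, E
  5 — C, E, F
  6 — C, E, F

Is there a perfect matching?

The set {1, 2, 4, 5, 6} has only 3 neighbours ({C, E, F}), so by Hall's theorem at most 4 of the 6 left vertices can be matched.
Hence no matching covers every left vertex.

No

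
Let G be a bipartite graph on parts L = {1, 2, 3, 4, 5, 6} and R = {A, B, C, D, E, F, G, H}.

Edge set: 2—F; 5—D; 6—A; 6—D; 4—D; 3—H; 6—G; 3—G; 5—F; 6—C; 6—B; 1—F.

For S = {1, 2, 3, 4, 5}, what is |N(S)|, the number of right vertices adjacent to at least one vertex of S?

The union of neighbours of {1, 2, 3, 4, 5} is {D, F, G, H}, which has 4 elements.
Since |N(S)| = 4 < |S| = 5, Hall's condition fails for this subset.

4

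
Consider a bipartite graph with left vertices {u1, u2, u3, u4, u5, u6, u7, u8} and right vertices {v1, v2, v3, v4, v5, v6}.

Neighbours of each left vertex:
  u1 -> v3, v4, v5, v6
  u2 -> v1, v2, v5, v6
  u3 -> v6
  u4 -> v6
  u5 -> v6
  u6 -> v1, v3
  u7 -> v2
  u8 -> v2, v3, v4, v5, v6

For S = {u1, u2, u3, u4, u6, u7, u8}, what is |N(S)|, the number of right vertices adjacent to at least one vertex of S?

6

The union of neighbours of {u1, u2, u3, u4, u6, u7, u8} is {v1, v2, v3, v4, v5, v6}, which has 6 elements.
Since |N(S)| = 6 < |S| = 7, Hall's condition fails for this subset.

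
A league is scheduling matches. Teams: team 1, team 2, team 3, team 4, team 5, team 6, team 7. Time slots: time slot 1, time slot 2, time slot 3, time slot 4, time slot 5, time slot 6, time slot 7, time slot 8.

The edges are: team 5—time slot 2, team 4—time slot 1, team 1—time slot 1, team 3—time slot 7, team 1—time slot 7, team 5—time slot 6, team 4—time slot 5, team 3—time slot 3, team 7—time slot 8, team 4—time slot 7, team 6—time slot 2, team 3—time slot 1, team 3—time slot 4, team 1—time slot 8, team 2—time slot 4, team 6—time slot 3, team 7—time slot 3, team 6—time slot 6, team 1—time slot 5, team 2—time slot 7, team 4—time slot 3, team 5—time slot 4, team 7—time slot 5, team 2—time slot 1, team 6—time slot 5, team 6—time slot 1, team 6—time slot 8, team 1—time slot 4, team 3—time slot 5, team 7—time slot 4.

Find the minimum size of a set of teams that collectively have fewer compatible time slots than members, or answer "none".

none

A matching saturating every team exists, for instance team 1→time slot 8, team 2→time slot 7, team 3→time slot 5, team 4→time slot 1, team 5→time slot 2, team 6→time slot 3, team 7→time slot 4.
By Hall's marriage theorem, this means |N(S)| ≥ |S| for every subset S, so no violating subset exists.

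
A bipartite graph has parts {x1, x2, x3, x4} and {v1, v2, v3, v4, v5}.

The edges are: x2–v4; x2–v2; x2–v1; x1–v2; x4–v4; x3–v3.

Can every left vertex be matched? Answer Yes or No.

One maximum matching: x1-v2, x2-v1, x3-v3, x4-v4.
Every left vertex is matched, so this matching saturates all of them.

Yes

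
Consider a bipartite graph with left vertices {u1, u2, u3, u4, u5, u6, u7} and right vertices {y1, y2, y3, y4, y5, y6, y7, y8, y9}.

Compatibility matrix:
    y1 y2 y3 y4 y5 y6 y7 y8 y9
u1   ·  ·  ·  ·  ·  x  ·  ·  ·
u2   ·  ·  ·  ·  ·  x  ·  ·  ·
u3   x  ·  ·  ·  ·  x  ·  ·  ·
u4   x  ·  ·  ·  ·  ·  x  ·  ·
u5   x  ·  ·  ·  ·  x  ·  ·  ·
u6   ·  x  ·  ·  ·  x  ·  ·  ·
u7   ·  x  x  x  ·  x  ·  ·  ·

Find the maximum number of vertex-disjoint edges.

5

For example, pair u1–y6, u3–y1, u4–y7, u6–y2, u7–y3.
The set {u1, u2, u3, u5} has only 2 neighbours ({y1, y6}), so by Hall's theorem at most 5 of the 7 left vertices can be matched.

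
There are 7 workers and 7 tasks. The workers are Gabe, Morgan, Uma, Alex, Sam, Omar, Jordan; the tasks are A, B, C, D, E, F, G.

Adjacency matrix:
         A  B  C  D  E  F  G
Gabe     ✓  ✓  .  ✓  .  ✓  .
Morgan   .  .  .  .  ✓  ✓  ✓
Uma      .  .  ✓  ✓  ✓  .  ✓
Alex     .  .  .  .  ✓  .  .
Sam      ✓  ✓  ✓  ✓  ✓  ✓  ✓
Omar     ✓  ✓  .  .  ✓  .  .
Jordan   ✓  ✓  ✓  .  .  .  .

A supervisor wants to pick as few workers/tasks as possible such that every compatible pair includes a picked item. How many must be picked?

7

A maximum matching has 7 edges (e.g. Gabe–D, Morgan–F, Uma–C, Alex–E, Sam–G, Omar–A, Jordan–B).
By König's theorem the minimum vertex cover has the same size. One such cover is {Gabe, Morgan, Uma, Alex, Sam, Omar, Jordan}.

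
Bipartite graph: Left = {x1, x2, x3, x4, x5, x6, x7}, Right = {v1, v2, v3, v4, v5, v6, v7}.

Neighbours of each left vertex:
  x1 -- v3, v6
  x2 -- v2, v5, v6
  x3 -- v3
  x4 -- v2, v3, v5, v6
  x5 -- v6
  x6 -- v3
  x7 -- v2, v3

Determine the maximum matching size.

A valid assignment of size 4: x1–v6, x2–v5, x3–v3, x4–v2.
The set {x1, x2, x3, x4, x5, x6, x7} has only 4 neighbours ({v2, v3, v5, v6}), so by Hall's theorem at most 4 of the 7 left vertices can be matched.

4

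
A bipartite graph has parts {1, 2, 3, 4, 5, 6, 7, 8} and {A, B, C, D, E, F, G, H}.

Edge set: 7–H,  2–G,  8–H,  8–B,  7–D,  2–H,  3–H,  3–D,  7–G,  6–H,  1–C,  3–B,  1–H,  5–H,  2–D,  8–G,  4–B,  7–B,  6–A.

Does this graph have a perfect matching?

The set {2, 3, 4, 5, 7, 8} has only 4 neighbours ({B, D, G, H}), so by Hall's theorem at most 6 of the 8 left vertices can be matched.
Hence no matching covers every left vertex.

No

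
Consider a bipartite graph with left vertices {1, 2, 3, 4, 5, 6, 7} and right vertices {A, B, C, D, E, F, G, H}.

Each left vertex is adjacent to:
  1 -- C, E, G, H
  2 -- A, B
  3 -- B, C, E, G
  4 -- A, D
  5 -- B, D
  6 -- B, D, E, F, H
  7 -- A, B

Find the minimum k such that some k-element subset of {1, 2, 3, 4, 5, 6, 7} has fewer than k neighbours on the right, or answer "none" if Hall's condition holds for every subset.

Take S = {2, 4, 5, 7}. Its neighbourhood is {A, B, D}, so |N(S)| = 3 < |S| = 4.
Every subset of size less than 4 has at least as many neighbours as members, so 4 is the minimum.

4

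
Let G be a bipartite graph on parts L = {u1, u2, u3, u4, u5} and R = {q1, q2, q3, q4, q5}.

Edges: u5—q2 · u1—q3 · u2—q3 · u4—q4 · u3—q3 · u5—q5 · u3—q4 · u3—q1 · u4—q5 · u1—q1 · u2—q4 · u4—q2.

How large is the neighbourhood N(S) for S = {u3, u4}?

5

The union of neighbours of {u3, u4} is {q1, q2, q3, q4, q5}, which has 5 elements.
Since |N(S)| = 5 ≥ |S| = 2, Hall's condition holds for this subset.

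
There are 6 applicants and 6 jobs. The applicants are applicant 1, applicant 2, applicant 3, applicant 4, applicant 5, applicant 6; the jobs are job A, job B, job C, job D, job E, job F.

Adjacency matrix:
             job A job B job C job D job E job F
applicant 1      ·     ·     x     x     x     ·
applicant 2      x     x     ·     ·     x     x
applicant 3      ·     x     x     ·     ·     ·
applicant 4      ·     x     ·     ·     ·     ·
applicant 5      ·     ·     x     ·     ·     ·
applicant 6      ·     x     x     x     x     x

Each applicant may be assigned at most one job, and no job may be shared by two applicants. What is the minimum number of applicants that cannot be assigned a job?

1

One maximum matching: applicant 1–job D, applicant 2–job A, applicant 3–job C, applicant 4–job B, applicant 6–job F.
The set {applicant 3, applicant 4, applicant 5} has only 2 neighbours ({job B, job C}), so by Hall's theorem at most 5 of the 6 applicants can be matched.
That matches 5 of the 6, leaving 1 unmatched; no matching can do better.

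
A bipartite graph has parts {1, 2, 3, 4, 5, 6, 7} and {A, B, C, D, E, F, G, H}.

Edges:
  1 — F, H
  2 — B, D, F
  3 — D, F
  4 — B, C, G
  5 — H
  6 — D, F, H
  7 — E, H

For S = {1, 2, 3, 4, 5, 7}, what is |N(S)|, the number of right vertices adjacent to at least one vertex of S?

The union of neighbours of {1, 2, 3, 4, 5, 7} is {B, C, D, E, F, G, H}, which has 7 elements.
Since |N(S)| = 7 ≥ |S| = 6, Hall's condition holds for this subset.

7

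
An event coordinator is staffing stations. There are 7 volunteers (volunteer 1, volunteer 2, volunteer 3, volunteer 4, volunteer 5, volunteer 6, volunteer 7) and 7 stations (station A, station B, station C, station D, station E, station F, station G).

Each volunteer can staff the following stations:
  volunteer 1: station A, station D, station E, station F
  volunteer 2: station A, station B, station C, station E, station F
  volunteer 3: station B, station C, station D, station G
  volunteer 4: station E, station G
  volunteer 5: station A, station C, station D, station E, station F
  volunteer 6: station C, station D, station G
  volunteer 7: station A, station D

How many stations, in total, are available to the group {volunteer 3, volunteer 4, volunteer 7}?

6

The union of neighbours of {volunteer 3, volunteer 4, volunteer 7} is {station A, station B, station C, station D, station E, station G}, which has 6 elements.
Since |N(S)| = 6 ≥ |S| = 3, Hall's condition holds for this subset.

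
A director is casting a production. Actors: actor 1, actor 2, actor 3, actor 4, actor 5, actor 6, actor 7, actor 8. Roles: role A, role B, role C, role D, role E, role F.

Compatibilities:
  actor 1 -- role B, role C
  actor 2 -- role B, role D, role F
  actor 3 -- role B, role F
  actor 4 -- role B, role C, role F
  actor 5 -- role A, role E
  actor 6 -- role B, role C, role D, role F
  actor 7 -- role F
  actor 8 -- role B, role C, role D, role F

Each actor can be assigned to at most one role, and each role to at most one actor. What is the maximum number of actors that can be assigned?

5

One maximum matching: actor 1–role C, actor 2–role D, actor 3–role B, actor 4–role F, actor 5–role E.
The set {actor 1, actor 2, actor 3, actor 4, actor 6, actor 7, actor 8} has only 4 neighbours ({role B, role C, role D, role F}), so by Hall's theorem at most 5 of the 8 actors can be matched.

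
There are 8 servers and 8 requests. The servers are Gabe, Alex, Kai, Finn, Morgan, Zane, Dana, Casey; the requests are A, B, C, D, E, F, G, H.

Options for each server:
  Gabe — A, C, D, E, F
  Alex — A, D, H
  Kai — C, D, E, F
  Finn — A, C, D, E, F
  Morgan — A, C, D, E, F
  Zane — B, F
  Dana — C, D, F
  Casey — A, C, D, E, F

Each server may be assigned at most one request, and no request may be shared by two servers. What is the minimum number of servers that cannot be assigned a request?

1

One maximum matching: Gabe-A, Alex-H, Kai-C, Finn-D, Morgan-E, Zane-B, Dana-F.
The set {Gabe, Kai, Finn, Morgan, Dana, Casey} has only 5 neighbours ({A, C, D, E, F}), so by Hall's theorem at most 7 of the 8 servers can be matched.
That matches 7 of the 8, leaving 1 unmatched; no matching can do better.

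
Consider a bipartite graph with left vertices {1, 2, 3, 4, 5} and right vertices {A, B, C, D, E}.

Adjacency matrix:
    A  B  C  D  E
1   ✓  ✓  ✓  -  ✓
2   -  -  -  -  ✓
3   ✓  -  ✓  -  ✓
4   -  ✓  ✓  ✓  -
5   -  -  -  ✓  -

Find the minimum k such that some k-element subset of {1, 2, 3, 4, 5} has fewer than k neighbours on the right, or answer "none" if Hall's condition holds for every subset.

none

A matching saturating every left vertex exists, for instance 1→C, 2→E, 3→A, 4→B, 5→D.
By Hall's marriage theorem, this means |N(S)| ≥ |S| for every subset S, so no violating subset exists.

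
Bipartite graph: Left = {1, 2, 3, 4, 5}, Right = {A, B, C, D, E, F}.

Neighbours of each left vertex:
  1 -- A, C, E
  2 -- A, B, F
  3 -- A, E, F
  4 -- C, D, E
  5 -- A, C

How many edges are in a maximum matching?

5

A valid assignment of size 5: 1→E, 2→B, 3→F, 4→D, 5→C.
This saturates every left vertex, so 5 is the maximum.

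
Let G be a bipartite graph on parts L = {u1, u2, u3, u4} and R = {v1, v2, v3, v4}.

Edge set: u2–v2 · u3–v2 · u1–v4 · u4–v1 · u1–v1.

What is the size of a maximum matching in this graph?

3

A valid assignment of size 3: u1-v4, u2-v2, u4-v1.
The set {u2, u3} has only 1 neighbour ({v2}), so by Hall's theorem at most 3 of the 4 left vertices can be matched.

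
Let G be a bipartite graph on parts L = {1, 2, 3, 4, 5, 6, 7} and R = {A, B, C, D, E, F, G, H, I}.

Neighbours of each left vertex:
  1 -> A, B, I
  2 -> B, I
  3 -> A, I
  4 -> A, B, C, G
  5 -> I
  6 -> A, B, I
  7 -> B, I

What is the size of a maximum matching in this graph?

A valid assignment of size 4: 1→A, 2→B, 3→I, 4→C.
The set {1, 2, 3, 5, 6, 7} has only 3 neighbours ({A, B, I}), so by Hall's theorem at most 4 of the 7 left vertices can be matched.

4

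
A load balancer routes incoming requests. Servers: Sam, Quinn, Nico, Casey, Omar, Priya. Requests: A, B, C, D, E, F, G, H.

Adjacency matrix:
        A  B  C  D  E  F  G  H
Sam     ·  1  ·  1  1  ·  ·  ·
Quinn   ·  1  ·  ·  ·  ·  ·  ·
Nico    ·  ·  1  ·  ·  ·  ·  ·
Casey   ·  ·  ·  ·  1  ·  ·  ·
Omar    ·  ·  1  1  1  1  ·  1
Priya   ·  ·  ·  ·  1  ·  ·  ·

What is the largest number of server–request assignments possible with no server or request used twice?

5

One maximum matching: Sam→D, Quinn→B, Nico→C, Casey→E, Omar→H.
The set {Casey, Priya} has only 1 neighbour ({E}), so by Hall's theorem at most 5 of the 6 servers can be matched.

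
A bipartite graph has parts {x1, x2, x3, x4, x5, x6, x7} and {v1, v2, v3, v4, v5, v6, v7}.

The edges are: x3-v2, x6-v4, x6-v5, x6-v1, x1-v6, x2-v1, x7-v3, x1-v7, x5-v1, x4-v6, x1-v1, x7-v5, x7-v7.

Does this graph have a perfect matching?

No

The set {x2, x5} has only 1 neighbour ({v1}), so by Hall's theorem at most 6 of the 7 left vertices can be matched.
Hence no matching covers every left vertex.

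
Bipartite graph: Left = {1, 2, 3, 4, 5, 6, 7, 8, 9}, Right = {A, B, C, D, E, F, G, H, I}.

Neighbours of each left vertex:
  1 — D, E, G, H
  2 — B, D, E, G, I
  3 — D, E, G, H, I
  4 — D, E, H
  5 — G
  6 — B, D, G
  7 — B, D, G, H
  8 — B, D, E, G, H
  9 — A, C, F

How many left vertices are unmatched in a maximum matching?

One maximum matching: 1-H, 2-E, 3-I, 4-D, 5-G, 6-B, 9-F.
The set {1, 2, 3, 4, 5, 6, 7, 8} has only 6 neighbours ({B, D, E, G, H, I}), so by Hall's theorem at most 7 of the 9 left vertices can be matched.
That matches 7 of the 9, leaving 2 unmatched; no matching can do better.

2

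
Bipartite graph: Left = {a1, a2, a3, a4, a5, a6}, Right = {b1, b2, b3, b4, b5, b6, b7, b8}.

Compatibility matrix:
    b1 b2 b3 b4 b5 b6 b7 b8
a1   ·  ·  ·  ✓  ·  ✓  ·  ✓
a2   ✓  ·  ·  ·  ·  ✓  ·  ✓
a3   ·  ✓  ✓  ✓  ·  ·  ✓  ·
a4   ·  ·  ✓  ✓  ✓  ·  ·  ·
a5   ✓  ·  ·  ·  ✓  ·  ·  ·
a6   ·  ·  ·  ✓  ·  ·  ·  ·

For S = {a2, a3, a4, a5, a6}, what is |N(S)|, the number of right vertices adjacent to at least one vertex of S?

8

The union of neighbours of {a2, a3, a4, a5, a6} is {b1, b2, b3, b4, b5, b6, b7, b8}, which has 8 elements.
Since |N(S)| = 8 ≥ |S| = 5, Hall's condition holds for this subset.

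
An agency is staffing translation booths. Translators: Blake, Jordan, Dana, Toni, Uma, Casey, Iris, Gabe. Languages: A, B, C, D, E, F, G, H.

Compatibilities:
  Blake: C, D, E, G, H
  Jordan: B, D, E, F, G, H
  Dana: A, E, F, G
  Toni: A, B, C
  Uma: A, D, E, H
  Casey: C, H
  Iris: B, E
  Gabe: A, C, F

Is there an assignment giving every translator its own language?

Yes

A valid assignment of size 8: Blake→H, Jordan→G, Dana→E, Toni→A, Uma→D, Casey→C, Iris→B, Gabe→F.
All 8 translators are covered.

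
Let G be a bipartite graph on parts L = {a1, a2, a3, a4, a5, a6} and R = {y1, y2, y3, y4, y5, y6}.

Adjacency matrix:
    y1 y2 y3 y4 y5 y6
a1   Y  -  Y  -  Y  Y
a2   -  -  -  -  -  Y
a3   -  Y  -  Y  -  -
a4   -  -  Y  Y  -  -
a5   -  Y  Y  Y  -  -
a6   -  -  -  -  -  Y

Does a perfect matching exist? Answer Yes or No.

No

The set {a2, a6} has only 1 neighbour ({y6}), so by Hall's theorem at most 5 of the 6 left vertices can be matched.
Hence no matching covers every left vertex.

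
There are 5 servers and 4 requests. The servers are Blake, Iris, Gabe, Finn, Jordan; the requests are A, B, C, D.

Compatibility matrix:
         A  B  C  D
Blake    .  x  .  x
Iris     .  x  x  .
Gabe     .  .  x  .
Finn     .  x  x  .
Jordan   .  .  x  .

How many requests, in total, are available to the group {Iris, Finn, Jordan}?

The union of neighbours of {Iris, Finn, Jordan} is {B, C}, which has 2 elements.
Since |N(S)| = 2 < |S| = 3, Hall's condition fails for this subset.

2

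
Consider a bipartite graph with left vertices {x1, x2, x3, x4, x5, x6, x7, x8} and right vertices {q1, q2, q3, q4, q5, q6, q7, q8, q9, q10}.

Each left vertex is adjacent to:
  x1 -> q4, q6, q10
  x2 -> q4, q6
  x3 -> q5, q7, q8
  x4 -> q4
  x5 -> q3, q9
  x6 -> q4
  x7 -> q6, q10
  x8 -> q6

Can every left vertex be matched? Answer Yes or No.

No

The set {x1, x2, x4, x6, x7, x8} has only 3 neighbours ({q10, q4, q6}), so by Hall's theorem at most 5 of the 8 left vertices can be matched.
Hence no matching covers every left vertex.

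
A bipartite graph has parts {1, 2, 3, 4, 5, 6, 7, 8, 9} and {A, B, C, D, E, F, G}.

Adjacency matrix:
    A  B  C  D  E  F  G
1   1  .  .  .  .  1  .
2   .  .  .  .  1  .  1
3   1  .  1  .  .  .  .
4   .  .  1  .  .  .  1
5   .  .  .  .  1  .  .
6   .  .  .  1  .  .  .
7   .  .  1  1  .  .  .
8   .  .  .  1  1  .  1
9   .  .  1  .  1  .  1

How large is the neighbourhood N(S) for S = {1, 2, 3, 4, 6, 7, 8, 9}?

6

The union of neighbours of {1, 2, 3, 4, 6, 7, 8, 9} is {A, C, D, E, F, G}, which has 6 elements.
Since |N(S)| = 6 < |S| = 8, Hall's condition fails for this subset.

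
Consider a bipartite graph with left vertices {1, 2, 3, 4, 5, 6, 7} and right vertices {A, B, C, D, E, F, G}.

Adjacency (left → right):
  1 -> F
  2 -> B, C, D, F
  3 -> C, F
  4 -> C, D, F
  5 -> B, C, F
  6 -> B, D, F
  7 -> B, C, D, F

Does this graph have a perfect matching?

The set {1, 2, 3, 4, 5, 6, 7} has only 4 neighbours ({B, C, D, F}), so by Hall's theorem at most 4 of the 7 left vertices can be matched.
Hence no matching covers every left vertex.

No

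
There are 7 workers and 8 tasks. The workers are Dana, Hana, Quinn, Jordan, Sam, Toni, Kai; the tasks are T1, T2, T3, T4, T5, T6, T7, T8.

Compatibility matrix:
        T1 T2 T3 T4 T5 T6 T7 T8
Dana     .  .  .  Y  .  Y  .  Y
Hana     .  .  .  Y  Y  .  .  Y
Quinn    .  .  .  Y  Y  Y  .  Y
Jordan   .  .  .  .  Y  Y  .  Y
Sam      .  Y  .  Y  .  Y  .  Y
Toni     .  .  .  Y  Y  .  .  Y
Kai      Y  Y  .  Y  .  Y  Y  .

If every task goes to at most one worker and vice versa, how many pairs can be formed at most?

A valid assignment of size 6: Dana-T4, Hana-T5, Quinn-T6, Jordan-T8, Sam-T2, Kai-T7.
The set {Dana, Hana, Quinn, Jordan, Toni} has only 4 neighbours ({T4, T5, T6, T8}), so by Hall's theorem at most 6 of the 7 workers can be matched.

6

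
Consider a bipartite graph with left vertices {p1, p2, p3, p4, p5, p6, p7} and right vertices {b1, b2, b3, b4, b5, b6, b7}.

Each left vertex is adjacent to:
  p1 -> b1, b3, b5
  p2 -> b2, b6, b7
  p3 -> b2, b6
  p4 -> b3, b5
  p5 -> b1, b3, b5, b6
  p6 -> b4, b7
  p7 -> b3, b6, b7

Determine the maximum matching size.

7

For example, pair p1–b1, p2–b7, p3–b2, p4–b5, p5–b6, p6–b4, p7–b3.
All 7 left vertices are matched, so no larger matching exists.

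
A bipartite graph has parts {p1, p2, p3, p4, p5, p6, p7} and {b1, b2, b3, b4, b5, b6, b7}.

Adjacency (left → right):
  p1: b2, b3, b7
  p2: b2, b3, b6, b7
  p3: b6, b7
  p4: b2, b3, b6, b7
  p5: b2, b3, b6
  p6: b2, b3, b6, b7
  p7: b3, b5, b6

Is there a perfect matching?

The set {p1, p2, p3, p4, p5, p6} has only 4 neighbours ({b2, b3, b6, b7}), so by Hall's theorem at most 5 of the 7 left vertices can be matched.
Hence no matching covers every left vertex.

No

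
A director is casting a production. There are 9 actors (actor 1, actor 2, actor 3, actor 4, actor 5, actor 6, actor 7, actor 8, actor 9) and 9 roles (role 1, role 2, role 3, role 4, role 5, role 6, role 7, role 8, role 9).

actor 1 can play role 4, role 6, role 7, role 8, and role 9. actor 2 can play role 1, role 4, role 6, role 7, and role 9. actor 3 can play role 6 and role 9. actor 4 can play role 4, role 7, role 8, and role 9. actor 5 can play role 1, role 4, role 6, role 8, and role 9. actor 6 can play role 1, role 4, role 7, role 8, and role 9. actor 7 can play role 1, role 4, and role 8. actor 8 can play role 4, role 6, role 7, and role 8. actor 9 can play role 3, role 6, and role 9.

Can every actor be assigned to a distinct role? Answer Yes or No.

No

The set {actor 1, actor 2, actor 3, actor 4, actor 5, actor 6, actor 7, actor 8} has only 6 neighbours ({role 1, role 4, role 6, role 7, role 8, role 9}), so by Hall's theorem at most 7 of the 9 actors can be matched.
Hence no matching covers every actor.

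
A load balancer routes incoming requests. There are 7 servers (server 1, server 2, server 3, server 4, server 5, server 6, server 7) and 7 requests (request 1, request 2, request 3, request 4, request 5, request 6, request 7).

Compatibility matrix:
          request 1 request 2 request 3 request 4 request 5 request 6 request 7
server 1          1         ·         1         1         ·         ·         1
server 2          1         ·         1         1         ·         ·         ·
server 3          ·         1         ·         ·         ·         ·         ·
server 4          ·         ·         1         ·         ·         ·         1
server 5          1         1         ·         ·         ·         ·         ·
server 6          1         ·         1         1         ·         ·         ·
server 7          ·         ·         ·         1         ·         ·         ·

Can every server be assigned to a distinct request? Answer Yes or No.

No

The set {server 1, server 2, server 3, server 4, server 5, server 6, server 7} has only 5 neighbours ({request 1, request 2, request 3, request 4, request 7}), so by Hall's theorem at most 5 of the 7 servers can be matched.
Hence no matching covers every server.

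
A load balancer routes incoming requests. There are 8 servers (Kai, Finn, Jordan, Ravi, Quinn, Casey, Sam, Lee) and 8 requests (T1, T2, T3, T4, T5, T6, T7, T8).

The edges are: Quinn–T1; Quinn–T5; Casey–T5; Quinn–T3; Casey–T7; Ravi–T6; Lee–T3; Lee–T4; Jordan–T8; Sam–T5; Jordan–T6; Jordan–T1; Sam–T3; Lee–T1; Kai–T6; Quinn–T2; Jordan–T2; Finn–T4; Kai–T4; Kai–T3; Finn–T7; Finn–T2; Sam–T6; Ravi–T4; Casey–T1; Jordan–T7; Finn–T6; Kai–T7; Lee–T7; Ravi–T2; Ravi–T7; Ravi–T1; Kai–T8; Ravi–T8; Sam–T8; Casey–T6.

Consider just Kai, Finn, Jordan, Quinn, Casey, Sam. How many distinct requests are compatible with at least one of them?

The union of neighbours of {Kai, Finn, Jordan, Quinn, Casey, Sam} is {T1, T2, T3, T4, T5, T6, T7, T8}, which has 8 elements.
Since |N(S)| = 8 ≥ |S| = 6, Hall's condition holds for this subset.

8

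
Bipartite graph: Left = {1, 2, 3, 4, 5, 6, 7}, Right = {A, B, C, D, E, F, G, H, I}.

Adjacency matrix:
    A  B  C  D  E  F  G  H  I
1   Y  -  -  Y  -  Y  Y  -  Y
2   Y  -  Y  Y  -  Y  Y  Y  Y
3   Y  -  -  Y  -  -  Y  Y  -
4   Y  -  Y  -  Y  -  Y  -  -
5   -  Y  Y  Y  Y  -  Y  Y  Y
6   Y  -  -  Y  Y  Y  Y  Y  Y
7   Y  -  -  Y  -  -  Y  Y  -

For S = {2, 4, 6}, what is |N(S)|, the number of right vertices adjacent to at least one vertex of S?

The union of neighbours of {2, 4, 6} is {A, C, D, E, F, G, H, I}, which has 8 elements.
Since |N(S)| = 8 ≥ |S| = 3, Hall's condition holds for this subset.

8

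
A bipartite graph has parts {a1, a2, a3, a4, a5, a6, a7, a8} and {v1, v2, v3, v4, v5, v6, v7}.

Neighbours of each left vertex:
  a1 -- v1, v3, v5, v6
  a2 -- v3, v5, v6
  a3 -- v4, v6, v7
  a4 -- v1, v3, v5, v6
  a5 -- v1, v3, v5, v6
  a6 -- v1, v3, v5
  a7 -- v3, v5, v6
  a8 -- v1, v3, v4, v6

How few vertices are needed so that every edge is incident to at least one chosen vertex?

{a3, a8, v1, v3, v5, v6} is a vertex cover of size 6: every edge has an endpoint in this set.
No smaller cover exists because a1–v3, a2–v5, a3–v7, a4–v1, a5–v6, a8–v4 is a matching of size 6, and a cover must include an endpoint of each of these disjoint edges (König's theorem).

6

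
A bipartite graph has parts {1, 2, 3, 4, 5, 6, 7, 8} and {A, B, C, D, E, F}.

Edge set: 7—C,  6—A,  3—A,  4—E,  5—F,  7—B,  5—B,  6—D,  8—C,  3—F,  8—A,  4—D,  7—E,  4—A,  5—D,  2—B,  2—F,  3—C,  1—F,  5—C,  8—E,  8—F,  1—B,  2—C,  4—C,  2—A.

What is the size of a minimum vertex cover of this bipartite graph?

{A, B, C, D, E, F} is a vertex cover of size 6: every edge has an endpoint in this set.
No smaller cover exists because 1–F, 2–A, 3–C, 4–E, 5–B, 6–D is a matching of size 6, and a cover must include an endpoint of each of these disjoint edges (König's theorem).

6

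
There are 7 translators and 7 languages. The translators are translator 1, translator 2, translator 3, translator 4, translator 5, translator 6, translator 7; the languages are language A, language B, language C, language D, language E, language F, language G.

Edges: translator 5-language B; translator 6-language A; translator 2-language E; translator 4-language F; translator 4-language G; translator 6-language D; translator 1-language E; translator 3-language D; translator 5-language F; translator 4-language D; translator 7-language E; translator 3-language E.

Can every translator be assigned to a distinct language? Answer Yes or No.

The set {translator 1, translator 2, translator 7} has only 1 neighbour ({language E}), so by Hall's theorem at most 5 of the 7 translators can be matched.
Hence no matching covers every translator.

No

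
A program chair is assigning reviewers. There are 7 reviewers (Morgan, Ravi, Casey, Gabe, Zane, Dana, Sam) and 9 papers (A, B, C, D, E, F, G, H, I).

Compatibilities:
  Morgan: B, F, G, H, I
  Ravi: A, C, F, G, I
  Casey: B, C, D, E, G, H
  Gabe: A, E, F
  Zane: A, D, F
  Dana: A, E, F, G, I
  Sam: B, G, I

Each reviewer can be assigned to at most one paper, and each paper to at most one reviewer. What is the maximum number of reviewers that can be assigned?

One maximum matching: Morgan-H, Ravi-A, Casey-E, Gabe-F, Zane-D, Dana-G, Sam-B.
This saturates every reviewer, so 7 is the maximum.

7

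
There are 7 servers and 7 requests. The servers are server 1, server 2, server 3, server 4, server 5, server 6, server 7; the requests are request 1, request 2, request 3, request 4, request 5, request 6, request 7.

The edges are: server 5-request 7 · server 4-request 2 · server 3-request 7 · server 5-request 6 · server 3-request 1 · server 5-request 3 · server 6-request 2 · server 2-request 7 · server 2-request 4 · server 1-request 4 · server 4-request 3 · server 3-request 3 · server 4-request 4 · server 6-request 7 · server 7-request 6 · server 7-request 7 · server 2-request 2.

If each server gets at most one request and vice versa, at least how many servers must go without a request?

A valid assignment of size 6: server 1→request 4, server 2→request 2, server 3→request 1, server 4→request 3, server 5→request 6, server 6→request 7.
The set {server 1, server 2, server 4, server 5, server 6, server 7} has only 5 neighbours ({request 2, request 3, request 4, request 6, request 7}), so by Hall's theorem at most 6 of the 7 servers can be matched.
That matches 6 of the 7, leaving 1 unmatched; no matching can do better.

1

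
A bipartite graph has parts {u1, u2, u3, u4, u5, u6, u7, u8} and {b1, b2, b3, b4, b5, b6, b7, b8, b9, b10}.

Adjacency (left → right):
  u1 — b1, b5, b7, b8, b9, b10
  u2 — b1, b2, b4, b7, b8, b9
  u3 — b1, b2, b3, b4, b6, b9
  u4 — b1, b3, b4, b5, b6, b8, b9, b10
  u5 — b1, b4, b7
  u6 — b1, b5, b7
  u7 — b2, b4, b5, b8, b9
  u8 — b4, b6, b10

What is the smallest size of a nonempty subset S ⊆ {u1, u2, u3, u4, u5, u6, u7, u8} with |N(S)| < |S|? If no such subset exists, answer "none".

A matching saturating every left vertex exists, for instance u1→b7, u2→b8, u3→b1, u4→b10, u5→b4, u6→b5, u7→b2, u8→b6.
By Hall's marriage theorem, this means |N(S)| ≥ |S| for every subset S, so no violating subset exists.

none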